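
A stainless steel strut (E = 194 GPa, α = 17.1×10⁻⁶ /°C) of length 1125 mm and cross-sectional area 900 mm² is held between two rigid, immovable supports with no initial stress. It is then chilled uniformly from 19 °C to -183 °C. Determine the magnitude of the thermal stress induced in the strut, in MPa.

The supports are rigid, so the total axial strain is zero. The restrained thermal strain is ε = αΔT = 17.1×10⁻⁶ × 202 = 3454.2×10⁻⁶.
Hence σ = E·αΔT = 194×10³ × 3454.2×10⁻⁶ = 670.1 MPa, tensile.

σ ≈ 670 MPa (tensile)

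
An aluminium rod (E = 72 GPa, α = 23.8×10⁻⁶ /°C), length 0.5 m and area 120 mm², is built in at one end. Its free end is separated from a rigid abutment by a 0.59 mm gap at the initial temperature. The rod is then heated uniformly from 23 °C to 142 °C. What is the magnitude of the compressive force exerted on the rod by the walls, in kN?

Unrestrained expansion: δ_free = αΔT L = 23.8×10⁻⁶ × 119 × 500 = 1.416 mm.
This exceeds the 0.59 mm gap, so the wall pushes back. The portion of expansion that must be recovered elastically is δ_free − gap = 1.416 − 0.59 = 0.8261 mm.
That suppressed elongation corresponds to σ = E·Δ/L = 72×10³ × 0.8261/500 = 119 MPa.
Force on the wall = σA = 119 × 120 mm² = 14.28 kN.

P ≈ 14.3 kN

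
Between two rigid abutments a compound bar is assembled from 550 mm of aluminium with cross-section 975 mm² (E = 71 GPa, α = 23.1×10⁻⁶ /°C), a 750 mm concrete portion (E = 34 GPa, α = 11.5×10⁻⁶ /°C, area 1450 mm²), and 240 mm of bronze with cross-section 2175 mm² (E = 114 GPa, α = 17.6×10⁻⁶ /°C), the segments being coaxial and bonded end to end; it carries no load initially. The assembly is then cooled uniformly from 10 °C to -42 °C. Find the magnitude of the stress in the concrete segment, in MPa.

With the walls removed the bar would change length by δ_free = Σ αᵢΔT Lᵢ = 23.1×10⁻⁶×52×550 + 11.5×10⁻⁶×52×750 + 17.6×10⁻⁶×52×240 = 1.329 mm.
The walls prevent any net length change, so an axial force P (same in every segment) develops. Compatibility: P · Σ Lᵢ/(AᵢEᵢ) = δ_free.
Σ Lᵢ/(AᵢEᵢ) = 550/(975×71×10³) + 750/(1450×34×10³) + 240/(2175×114×10³) = 2.413×10⁻⁵ mm/N.
Hence P = δ_free / Σ(L/AE) = 1.329/2.413×10⁻⁵ = 55.08 kN (tensile).
σ_{concrete} = P / A = 55080 / 1450 = 37.98 MPa.

σ ≈ 38 MPa (tensile)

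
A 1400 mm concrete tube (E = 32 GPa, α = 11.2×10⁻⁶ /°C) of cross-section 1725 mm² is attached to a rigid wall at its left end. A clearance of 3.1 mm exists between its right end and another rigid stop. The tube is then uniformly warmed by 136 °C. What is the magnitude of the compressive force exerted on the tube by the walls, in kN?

Free thermal elongation = αΔT L = 11.2×10⁻⁶ × 136 × 1400 = 2.132 mm.
Since δ_free = 2.13 mm is less than the 3.1 mm gap, the tube never touches the wall. No axial force develops.

P ≈ 0 kN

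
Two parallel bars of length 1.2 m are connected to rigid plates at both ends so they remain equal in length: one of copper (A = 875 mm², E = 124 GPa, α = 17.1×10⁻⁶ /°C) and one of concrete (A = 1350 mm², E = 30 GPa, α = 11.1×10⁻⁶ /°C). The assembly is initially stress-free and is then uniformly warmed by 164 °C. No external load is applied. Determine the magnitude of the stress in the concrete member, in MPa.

σ ≈ 21.5 MPa (tensile)

Both members must finish at the same length. With the larger α, the copper tends to over-expand; the plates restrain it, putting the copper in compression and the concrete in tension. With no external load the two internal forces are equal and opposite, magnitude P.
Compatibility of the two members (thermal + elastic change equal): (α₁ − α₂)ΔT = P·[1/(A₁E₁) + 1/(A₂E₂)].
|α₁ − α₂|·ΔT = 6×10⁻⁶ × 164 = 0.000984.
1/(A₁E₁) + 1/(A₂E₂) = 1/(875×124×10³) + 1/(1350×30×10³) = 3.391×10⁻⁸ N⁻¹.
So P = 0.000984 / 3.391×10⁻⁸ = 29.02 kN.
σ_{concrete} = P/A₂ = 29020/1350 = 21.5 MPa, tensile.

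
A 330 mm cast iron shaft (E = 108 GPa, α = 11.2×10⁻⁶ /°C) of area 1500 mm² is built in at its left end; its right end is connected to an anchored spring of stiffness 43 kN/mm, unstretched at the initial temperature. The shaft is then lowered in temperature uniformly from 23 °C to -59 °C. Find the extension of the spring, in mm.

The unrestrained thermal change is αΔT L = 11.2×10⁻⁶ × 82 × 330 = 0.3031 mm.
With a force P in the spring, the elastic change of the shaft is PL/(AE) and that of the spring is P/k; compatibility requires their sum to equal δ_free.
So P = δ_free / [L/(AE) + 1/k] = 0.3031 / [ 330/(1500×108×10³) + 1/(43×10³) ].
P = 0.3031 / 2.529×10⁻⁵ = 11980 N.
Spring extension = P/k = 11980/(43×10³) = 0.2787 mm.

δ ≈ 0.279 mm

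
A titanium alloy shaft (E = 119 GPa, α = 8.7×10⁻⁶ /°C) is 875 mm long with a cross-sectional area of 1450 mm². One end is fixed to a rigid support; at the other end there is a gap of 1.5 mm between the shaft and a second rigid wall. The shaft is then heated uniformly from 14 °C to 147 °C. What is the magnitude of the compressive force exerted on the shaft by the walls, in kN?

If the wall were absent the shaft would grow by αΔT L = 8.7×10⁻⁶ × 133 × 875 = 1.012 mm.
Since δ_free = 1.01 mm is less than the 1.5 mm gap, the shaft never touches the wall. No axial force develops.

P ≈ 0 kN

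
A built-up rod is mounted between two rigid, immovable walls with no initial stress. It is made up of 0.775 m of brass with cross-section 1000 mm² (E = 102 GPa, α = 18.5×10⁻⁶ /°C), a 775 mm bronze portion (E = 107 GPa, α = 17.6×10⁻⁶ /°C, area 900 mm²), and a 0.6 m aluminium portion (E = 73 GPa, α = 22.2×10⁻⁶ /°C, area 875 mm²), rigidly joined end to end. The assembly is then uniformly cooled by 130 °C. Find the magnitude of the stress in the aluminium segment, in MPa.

With the walls removed the bar would change length by δ_free = Σ αᵢΔT Lᵢ = 18.5×10⁻⁶×130×775 + 17.6×10⁻⁶×130×775 + 22.2×10⁻⁶×130×600 = 5.369 mm.
The rigid supports impose zero overall length change; the single axial force P common to all segments must satisfy P Σ Lᵢ/(AᵢEᵢ) = δ_free.
The series flexibility is Σ Lᵢ/(AᵢEᵢ) = 775/(1000×102×10³) + 775/(900×107×10³) + 600/(875×73×10³) = 2.504×10⁻⁵ mm/N.
P = 5.369 / 2.504×10⁻⁵ = 214400 N = 214.4 kN, tensile.
σ_{aluminium} = P / A = 214400 / 875 = 245 MPa.

σ ≈ 245 MPa (tensile)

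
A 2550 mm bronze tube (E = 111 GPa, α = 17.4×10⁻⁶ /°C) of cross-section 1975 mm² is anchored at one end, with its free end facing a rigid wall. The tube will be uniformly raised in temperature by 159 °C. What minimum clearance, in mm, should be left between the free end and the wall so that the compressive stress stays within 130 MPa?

Free expansion if unrestrained: δ_free = αΔT L = 17.4×10⁻⁶ × 159 × 2550 = 7.055 mm.
At the allowable stress the elastic shortening the wall may impose is σL/E = 130 × 2550 / (111×10³) = 2.986 mm.
So the gap has to take up the difference, g_min = δ_free − σL/E = 7.055 − 2.986 = 4.068 mm.

g ≈ 4.07 mm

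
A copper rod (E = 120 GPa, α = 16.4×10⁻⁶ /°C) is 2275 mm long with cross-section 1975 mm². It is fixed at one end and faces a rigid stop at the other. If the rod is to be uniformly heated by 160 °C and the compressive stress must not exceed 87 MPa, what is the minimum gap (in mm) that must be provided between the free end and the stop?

With no wall the rod would lengthen by αΔT L = 16.4×10⁻⁶ × 160 × 2275 = 5.97 mm.
A stress of 87 MPa corresponds to the wall pushing the rod back by σL/E = 87×2275/(120×10³) = 1.649 mm.
So the gap has to take up the difference, g_min = δ_free − σL/E = 5.97 − 1.649 = 4.32 mm.

g ≈ 4.32 mm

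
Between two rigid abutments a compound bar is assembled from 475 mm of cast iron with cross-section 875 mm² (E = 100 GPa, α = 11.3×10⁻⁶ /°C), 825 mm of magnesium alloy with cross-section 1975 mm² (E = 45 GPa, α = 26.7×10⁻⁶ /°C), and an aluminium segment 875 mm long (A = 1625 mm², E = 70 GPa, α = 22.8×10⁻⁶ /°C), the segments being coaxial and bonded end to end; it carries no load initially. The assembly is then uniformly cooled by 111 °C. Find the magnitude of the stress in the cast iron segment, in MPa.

Free thermal contraction of the whole bar: Σ αᵢΔT Lᵢ = 11.3×10⁻⁶×111×475 + 26.7×10⁻⁶×111×825 + 22.8×10⁻⁶×111×875 = 5.255 mm.
The walls prevent any net length change, so an axial force P (same in every segment) develops. Compatibility: P · Σ Lᵢ/(AᵢEᵢ) = δ_free.
The series flexibility is Σ Lᵢ/(AᵢEᵢ) = 475/(875×100×10³) + 825/(1975×45×10³) + 875/(1625×70×10³) = 2.24×10⁻⁵ mm/N.
Hence P = δ_free / Σ(L/AE) = 5.255/2.24×10⁻⁵ = 234.6 kN (tensile).
σ_{cast iron} = P / A = 234600 / 875 = 268.1 MPa.

σ ≈ 268 MPa (tensile)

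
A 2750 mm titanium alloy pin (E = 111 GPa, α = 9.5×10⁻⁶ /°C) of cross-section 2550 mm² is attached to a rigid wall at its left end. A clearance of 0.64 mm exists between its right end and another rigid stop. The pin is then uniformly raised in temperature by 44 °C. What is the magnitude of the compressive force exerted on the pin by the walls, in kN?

P ≈ 52.4 kN

Unrestrained expansion: δ_free = αΔT L = 9.5×10⁻⁶ × 44 × 2750 = 1.149 mm.
After closing the 0.64 mm clearance, 1.149 − 0.64 = 0.5095 mm of expansion remains to be suppressed by the wall.
So σ = E(δ_free − g)/L = 111×10³ × 0.5095/2750 = 20.57 MPa.
P = σA = 20.57 × 2550 = 52.44 kN.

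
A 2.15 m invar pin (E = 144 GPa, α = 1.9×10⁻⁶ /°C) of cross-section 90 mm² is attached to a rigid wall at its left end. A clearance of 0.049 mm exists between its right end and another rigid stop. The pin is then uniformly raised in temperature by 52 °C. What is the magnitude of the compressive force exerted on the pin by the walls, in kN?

If the wall were absent the pin would grow by αΔT L = 1.9×10⁻⁶ × 52 × 2150 = 0.2124 mm.
This exceeds the 0.049 mm gap, so the wall pushes back. The portion of expansion that must be recovered elastically is δ_free − gap = 0.2124 − 0.049 = 0.1634 mm.
Compatibility: PL/(AE) = 0.1634 mm, so σ = P/A = E × (0.1634/2150) = 10.95 MPa.
P = σA = 10.95 × 90 = 0.9851 kN.

P ≈ 0.985 kN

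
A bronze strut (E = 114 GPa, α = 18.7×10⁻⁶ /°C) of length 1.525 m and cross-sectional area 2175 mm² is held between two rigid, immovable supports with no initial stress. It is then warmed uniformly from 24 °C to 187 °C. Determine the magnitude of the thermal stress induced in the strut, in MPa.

σ ≈ 347 MPa (compressive)

The supports are rigid, so the total axial strain is zero. The restrained thermal strain is ε = αΔT = 18.7×10⁻⁶ × 163 = 3048.1×10⁻⁶.
The stress required to suppress this strain is σ = Eε = 114×10³ × 3048.1×10⁻⁶ = 347.5 MPa, compressive since the strut is trying to expand.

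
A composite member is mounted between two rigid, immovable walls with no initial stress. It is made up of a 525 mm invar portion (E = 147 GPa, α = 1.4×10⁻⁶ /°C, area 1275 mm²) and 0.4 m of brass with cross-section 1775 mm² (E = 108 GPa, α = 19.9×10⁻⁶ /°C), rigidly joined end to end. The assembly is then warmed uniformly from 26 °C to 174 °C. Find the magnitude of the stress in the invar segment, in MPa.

σ ≈ 206 MPa (compressive)

If the supports were absent, the total length change would be Σ αᵢΔT Lᵢ = 1.4×10⁻⁶×148×525 + 19.9×10⁻⁶×148×400 = 1.287 mm.
The rigid supports impose zero overall length change; the single axial force P common to all segments must satisfy P Σ Lᵢ/(AᵢEᵢ) = δ_free.
The series flexibility is Σ Lᵢ/(AᵢEᵢ) = 525/(1275×147×10³) + 400/(1775×108×10³) = 4.888×10⁻⁶ mm/N.
Hence P = δ_free / Σ(L/AE) = 1.287/4.888×10⁻⁶ = 263.3 kN (compressive).
σ_{invar} = P / A = 263300 / 1275 = 206.5 MPa.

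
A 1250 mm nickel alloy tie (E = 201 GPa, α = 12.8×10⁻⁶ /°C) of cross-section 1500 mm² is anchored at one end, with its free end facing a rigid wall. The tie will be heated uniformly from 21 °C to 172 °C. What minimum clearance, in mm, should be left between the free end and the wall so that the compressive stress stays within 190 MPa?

With no wall the tie would lengthen by αΔT L = 12.8×10⁻⁶ × 151 × 1250 = 2.416 mm.
At the allowable stress the elastic shortening the wall may impose is σL/E = 190 × 1250 / (201×10³) = 1.182 mm.
So the gap has to take up the difference, g_min = δ_free − σL/E = 2.416 − 1.182 = 1.234 mm.

g ≈ 1.23 mm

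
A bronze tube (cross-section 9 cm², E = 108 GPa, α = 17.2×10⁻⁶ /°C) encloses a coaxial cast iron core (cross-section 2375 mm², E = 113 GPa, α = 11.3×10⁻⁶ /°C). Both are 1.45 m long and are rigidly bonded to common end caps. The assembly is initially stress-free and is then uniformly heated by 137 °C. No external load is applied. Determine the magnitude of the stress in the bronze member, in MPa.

σ ≈ 64.1 MPa (compressive)

Both members must finish at the same length. With the larger α, the bronze tends to over-expand; the plates restrain it, putting the bronze in compression and the cast iron in tension. With no external load the two internal forces are equal and opposite, magnitude P.
Setting the final lengths equal and cancelling L: (α₁ − α₂)ΔT = P/(A₁E₁) + P/(A₂E₂).
|α₁ − α₂|·ΔT = 5.9×10⁻⁶ × 137 = 0.0008083.
1/(A₁E₁) + 1/(A₂E₂) = 1/(900×108×10³) + 1/(2375×113×10³) = 1.401×10⁻⁸ N⁻¹.
So P = 0.0008083 / 1.401×10⁻⁸ = 57.68 kN.
σ_{bronze} = P/A₁ = 57680/900 = 64.09 MPa, compressive.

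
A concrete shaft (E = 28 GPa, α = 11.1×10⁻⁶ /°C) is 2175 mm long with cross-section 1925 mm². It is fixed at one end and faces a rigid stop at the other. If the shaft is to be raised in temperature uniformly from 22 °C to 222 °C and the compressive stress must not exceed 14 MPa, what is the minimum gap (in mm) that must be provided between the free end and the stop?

With no wall the shaft would lengthen by αΔT L = 11.1×10⁻⁶ × 200 × 2175 = 4.828 mm.
A stress of 14 MPa corresponds to the wall pushing the shaft back by σL/E = 14×2175/(28×10³) = 1.087 mm.
The gap must absorb the remainder: g_min = 4.828 − 1.087 = 3.741 mm.

g ≈ 3.74 mm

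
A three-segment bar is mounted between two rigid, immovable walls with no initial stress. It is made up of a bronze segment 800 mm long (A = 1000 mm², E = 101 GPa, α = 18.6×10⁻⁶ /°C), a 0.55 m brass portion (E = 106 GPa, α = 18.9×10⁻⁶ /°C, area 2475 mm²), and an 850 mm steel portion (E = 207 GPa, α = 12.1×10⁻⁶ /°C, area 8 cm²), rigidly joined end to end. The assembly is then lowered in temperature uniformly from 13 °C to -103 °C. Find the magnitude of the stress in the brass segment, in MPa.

σ ≈ 110 MPa (tensile)

With the walls removed the bar would change length by δ_free = Σ αᵢΔT Lᵢ = 18.6×10⁻⁶×116×800 + 18.9×10⁻⁶×116×550 + 12.1×10⁻⁶×116×850 = 4.125 mm.
Since the ends are fixed, an axial force P builds up, equal in every segment, with P · Σ Lᵢ/(AᵢEᵢ) = δ_free.
The series flexibility is Σ Lᵢ/(AᵢEᵢ) = 800/(1000×101×10³) + 550/(2475×106×10³) + 850/(800×207×10³) = 1.515×10⁻⁵ mm/N.
Hence P = δ_free / Σ(L/AE) = 4.125/1.515×10⁻⁵ = 272.3 kN (tensile).
σ_{brass} = P / A = 272300 / 2475 = 110 MPa.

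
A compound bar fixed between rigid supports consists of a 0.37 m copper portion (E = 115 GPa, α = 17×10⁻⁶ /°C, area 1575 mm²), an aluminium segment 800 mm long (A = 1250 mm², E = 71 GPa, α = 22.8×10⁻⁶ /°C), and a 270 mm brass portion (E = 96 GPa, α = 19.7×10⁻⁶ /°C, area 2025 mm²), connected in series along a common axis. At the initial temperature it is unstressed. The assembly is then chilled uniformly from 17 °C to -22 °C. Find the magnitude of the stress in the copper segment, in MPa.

If the supports were absent, the total length change would be Σ αᵢΔT Lᵢ = 17×10⁻⁶×39×370 + 22.8×10⁻⁶×39×800 + 19.7×10⁻⁶×39×270 = 1.164 mm.
Since the ends are fixed, an axial force P builds up, equal in every segment, with P · Σ Lᵢ/(AᵢEᵢ) = δ_free.
Σ Lᵢ/(AᵢEᵢ) = 370/(1575×115×10³) + 800/(1250×71×10³) + 270/(2025×96×10³) = 1.245×10⁻⁵ mm/N.
P = 1.164 / 1.245×10⁻⁵ = 93530 N = 93.53 kN, tensile.
σ_{copper} = P / A = 93530 / 1575 = 59.39 MPa.

σ ≈ 59.4 MPa (tensile)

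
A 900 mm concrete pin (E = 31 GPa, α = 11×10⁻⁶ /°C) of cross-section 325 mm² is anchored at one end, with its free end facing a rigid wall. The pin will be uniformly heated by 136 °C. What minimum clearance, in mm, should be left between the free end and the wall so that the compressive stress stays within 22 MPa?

g ≈ 0.708 mm

Free expansion if unrestrained: δ_free = αΔT L = 11×10⁻⁶ × 136 × 900 = 1.346 mm.
At the allowable stress the elastic shortening the wall may impose is σL/E = 22 × 900 / (31×10³) = 0.6387 mm.
So the gap has to take up the difference, g_min = δ_free − σL/E = 1.346 − 0.6387 = 0.7077 mm.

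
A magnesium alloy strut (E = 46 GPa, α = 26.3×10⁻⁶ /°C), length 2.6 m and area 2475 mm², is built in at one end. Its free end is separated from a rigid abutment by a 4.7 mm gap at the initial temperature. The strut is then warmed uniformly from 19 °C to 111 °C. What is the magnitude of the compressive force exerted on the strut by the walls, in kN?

P ≈ 69.7 kN

If the wall were absent the strut would grow by αΔT L = 26.3×10⁻⁶ × 92 × 2600 = 6.291 mm.
This exceeds the 4.7 mm gap, so the wall pushes back. The portion of expansion that must be recovered elastically is δ_free − gap = 6.291 − 4.7 = 1.591 mm.
So σ = E(δ_free − g)/L = 46×10³ × 1.591/2600 = 28.15 MPa.
P = σA = 28.15 × 2475 = 69.67 kN.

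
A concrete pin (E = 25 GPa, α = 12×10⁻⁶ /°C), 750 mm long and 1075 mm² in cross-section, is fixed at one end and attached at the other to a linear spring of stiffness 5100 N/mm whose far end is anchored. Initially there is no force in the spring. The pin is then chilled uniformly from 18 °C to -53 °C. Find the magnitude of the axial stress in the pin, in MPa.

σ ≈ 2.65 MPa (tensile)

If the spring were absent the pin would shorten by αΔT L = 12×10⁻⁶ × 71 × 750 = 0.639 mm.
With a force P in the spring, the elastic change of the pin is PL/(AE) and that of the spring is P/k; compatibility requires their sum to equal δ_free.
P [ L/(AE) + 1/k ] = δ_free → P [ 750/(1075×25×10³) + 1/(5100) ] = 0.639.
P = 0.639 / 0.000224 = 2853 N.
σ = P/A = 2853/1075 = 2.654 MPa.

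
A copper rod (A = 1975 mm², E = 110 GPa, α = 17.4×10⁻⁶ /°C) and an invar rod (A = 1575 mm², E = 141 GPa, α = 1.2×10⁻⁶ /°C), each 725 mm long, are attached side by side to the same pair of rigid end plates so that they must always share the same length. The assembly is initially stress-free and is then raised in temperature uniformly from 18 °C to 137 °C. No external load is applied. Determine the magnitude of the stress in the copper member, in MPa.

Both members must finish at the same length. With the larger α, the copper tends to over-expand; the plates restrain it, putting the copper in compression and the invar in tension. With no external load the two internal forces are equal and opposite, magnitude P.
Setting the final lengths equal and cancelling L: (α₁ − α₂)ΔT = P/(A₁E₁) + P/(A₂E₂).
|α₁ − α₂|·ΔT = 16.2×10⁻⁶ × 119 = 0.001928.
1/(A₁E₁) + 1/(A₂E₂) = 1/(1975×110×10³) + 1/(1575×141×10³) = 9.106×10⁻⁹ N⁻¹.
So P = 0.001928 / 9.106×10⁻⁹ = 211.7 kN.
σ_{copper} = P/A₁ = 211700/1975 = 107.2 MPa, compressive.

σ ≈ 107 MPa (compressive)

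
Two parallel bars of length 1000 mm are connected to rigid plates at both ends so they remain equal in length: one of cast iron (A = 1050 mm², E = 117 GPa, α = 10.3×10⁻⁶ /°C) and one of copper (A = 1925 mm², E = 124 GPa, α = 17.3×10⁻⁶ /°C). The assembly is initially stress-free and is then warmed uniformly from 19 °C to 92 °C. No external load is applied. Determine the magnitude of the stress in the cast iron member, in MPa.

The copper has the larger α, so on heating it would change length more than the cast iron if both were free. The rigid plates force a common final length, so the copper is put into compression and the cast iron into tension, with equal and opposite forces P (no external load).
Compatibility of the two members (thermal + elastic change equal): (α₁ − α₂)ΔT = P·[1/(A₁E₁) + 1/(A₂E₂)].
|α₁ − α₂|·ΔT = 7×10⁻⁶ × 73 = 0.000511.
1/(A₁E₁) + 1/(A₂E₂) = 1/(1050×117×10³) + 1/(1925×124×10³) = 1.233×10⁻⁸ N⁻¹.
P = 0.000511 / 1.233×10⁻⁸ = 41450 N = 41.45 kN.
σ_{cast iron} = P/A₁ = 41450/1050 = 39.47 MPa, tensile.

σ ≈ 39.5 MPa (tensile)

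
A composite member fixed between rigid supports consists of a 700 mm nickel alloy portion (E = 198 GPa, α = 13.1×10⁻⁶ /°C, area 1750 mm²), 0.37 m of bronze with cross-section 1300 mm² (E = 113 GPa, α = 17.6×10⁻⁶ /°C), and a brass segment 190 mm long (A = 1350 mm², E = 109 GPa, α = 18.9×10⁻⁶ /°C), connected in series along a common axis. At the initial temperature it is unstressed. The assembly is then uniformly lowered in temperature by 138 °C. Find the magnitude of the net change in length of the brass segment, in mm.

If the supports were absent, the total length change would be Σ αᵢΔT Lᵢ = 13.1×10⁻⁶×138×700 + 17.6×10⁻⁶×138×370 + 18.9×10⁻⁶×138×190 = 2.66 mm.
The walls prevent any net length change, so an axial force P (same in every segment) develops. Compatibility: P · Σ Lᵢ/(AᵢEᵢ) = δ_free.
The series flexibility is Σ Lᵢ/(AᵢEᵢ) = 700/(1750×198×10³) + 370/(1300×113×10³) + 190/(1350×109×10³) = 5.83×10⁻⁶ mm/N.
So P = 2.66 / 5.83×10⁻⁶ = 456.2 kN, tensile.
For the brass segment, free thermal change = 18.9×10⁻⁶×138×190 = 0.4956 mm and elastic change from P = 456200×190/(1350×109×10³) = 0.589 mm; these oppose, so the net change is 0.0935 mm (segment lengthens).

|ΔL| ≈ 0.0935 mm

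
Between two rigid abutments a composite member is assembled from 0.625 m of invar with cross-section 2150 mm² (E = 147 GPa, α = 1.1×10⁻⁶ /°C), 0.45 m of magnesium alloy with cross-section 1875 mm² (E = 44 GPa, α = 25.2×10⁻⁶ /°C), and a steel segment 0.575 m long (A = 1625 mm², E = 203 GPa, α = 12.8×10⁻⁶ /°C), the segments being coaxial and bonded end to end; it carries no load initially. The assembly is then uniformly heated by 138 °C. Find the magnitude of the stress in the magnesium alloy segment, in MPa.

If the supports were absent, the total length change would be Σ αᵢΔT Lᵢ = 1.1×10⁻⁶×138×625 + 25.2×10⁻⁶×138×450 + 12.8×10⁻⁶×138×575 = 2.675 mm.
The walls prevent any net length change, so an axial force P (same in every segment) develops. Compatibility: P · Σ Lᵢ/(AᵢEᵢ) = δ_free.
Σ Lᵢ/(AᵢEᵢ) = 625/(2150×147×10³) + 450/(1875×44×10³) + 575/(1625×203×10³) = 9.175×10⁻⁶ mm/N.
Hence P = δ_free / Σ(L/AE) = 2.675/9.175×10⁻⁶ = 291.6 kN (compressive).
σ_{magnesium alloy} = P / A = 291600 / 1875 = 155.5 MPa.

σ ≈ 156 MPa (compressive)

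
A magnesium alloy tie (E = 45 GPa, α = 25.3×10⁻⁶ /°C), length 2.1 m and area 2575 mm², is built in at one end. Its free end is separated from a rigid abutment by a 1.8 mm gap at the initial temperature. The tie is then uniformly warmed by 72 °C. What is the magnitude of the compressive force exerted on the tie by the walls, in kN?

Free thermal elongation = αΔT L = 25.3×10⁻⁶ × 72 × 2100 = 3.825 mm.
The gap closes (δ_free > 1.8 mm) and the wall then resists a further 3.825 − 1.8 = 2.025 mm of expansion.
Compatibility: PL/(AE) = 2.025 mm, so σ = P/A = E × (2.025/2100) = 43.4 MPa.
P = σA = 43.4 × 2575 = 111.8 kN.

P ≈ 112 kN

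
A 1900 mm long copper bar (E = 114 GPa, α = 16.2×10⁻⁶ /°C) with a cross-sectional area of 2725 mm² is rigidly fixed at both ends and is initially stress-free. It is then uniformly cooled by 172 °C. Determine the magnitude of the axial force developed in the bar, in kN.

Full restraint means ε = 0, so the stress is σ = EαΔT = 114×10³ × 16.2×10⁻⁶ × 172 = 317.6 MPa.
Axial force P = σA = 317.6 × 2725 = 865600 N = 865.6 kN, tensile.

P ≈ 866 kN (tensile)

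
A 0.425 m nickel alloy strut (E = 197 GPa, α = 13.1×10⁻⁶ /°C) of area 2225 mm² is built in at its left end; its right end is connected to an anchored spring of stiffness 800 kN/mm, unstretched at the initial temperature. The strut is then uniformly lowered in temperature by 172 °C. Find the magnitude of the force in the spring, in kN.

Free thermal contraction: δ_free = αΔT L = 13.1×10⁻⁶ × 172 × 425 = 0.9576 mm.
Let P be the tensile force in the spring. The strut extends elastically by PL/(AE) and the spring stretches by P/k; together these equal δ_free.
So P = δ_free / [L/(AE) + 1/k] = 0.9576 / [ 425/(2225×197×10³) + 1/(800×10³) ].
P = 0.9576 / 2.22×10⁻⁶ = 431400 N.

P ≈ 431 kN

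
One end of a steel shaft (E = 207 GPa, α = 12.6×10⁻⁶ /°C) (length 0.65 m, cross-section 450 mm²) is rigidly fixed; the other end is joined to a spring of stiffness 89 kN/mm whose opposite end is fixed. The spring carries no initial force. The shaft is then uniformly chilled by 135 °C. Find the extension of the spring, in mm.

δ ≈ 0.682 mm

If the spring were absent the shaft would shorten by αΔT L = 12.6×10⁻⁶ × 135 × 650 = 1.106 mm.
With a force P in the spring, the elastic change of the shaft is PL/(AE) and that of the spring is P/k; compatibility requires their sum to equal δ_free.
P [ L/(AE) + 1/k ] = δ_free → P [ 650/(450×207×10³) + 1/(89×10³) ] = 1.106.
P = 1.106 / 1.821×10⁻⁵ = 60700 N.
Spring extension = P/k = 60700/(89×10³) = 0.6821 mm.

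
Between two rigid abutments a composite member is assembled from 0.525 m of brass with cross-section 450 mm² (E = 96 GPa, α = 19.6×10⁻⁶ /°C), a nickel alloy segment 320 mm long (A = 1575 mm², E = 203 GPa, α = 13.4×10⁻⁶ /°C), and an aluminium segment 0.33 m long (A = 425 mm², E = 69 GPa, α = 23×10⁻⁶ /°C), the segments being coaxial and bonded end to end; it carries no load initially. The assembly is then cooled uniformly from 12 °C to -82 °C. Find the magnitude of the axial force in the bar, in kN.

P ≈ 85.4 kN (tensile)

If the supports were absent, the total length change would be Σ αᵢΔT Lᵢ = 19.6×10⁻⁶×94×525 + 13.4×10⁻⁶×94×320 + 23×10⁻⁶×94×330 = 2.084 mm.
The rigid supports impose zero overall length change; the single axial force P common to all segments must satisfy P Σ Lᵢ/(AᵢEᵢ) = δ_free.
Σ Lᵢ/(AᵢEᵢ) = 525/(450×96×10³) + 320/(1575×203×10³) + 330/(425×69×10³) = 2.441×10⁻⁵ mm/N.
Hence P = δ_free / Σ(L/AE) = 2.084/2.441×10⁻⁵ = 85.38 kN (tensile).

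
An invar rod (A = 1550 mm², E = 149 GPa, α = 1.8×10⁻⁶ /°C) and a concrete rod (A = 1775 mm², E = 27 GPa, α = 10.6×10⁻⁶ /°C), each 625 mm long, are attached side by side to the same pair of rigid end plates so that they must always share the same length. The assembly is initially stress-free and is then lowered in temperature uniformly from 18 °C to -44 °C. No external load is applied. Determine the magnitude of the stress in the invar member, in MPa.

The concrete has the larger α, so on cooling it would change length more than the invar if both were free. The rigid plates force a common final length, so the concrete is put into tension and the invar into compression, with equal and opposite forces P (no external load).
Equating the net (thermal + elastic) strains gives |α₁ − α₂|·ΔT = P·[1/(A₁E₁) + 1/(A₂E₂)].
|α₁ − α₂|·ΔT = 8.8×10⁻⁶ × 62 = 0.0005456.
1/(A₁E₁) + 1/(A₂E₂) = 1/(1550×149×10³) + 1/(1775×27×10³) = 2.52×10⁻⁸ N⁻¹.
P = 0.0005456 / 2.52×10⁻⁸ = 21650 N = 21.65 kN.
σ_{invar} = P/A₁ = 21650/1550 = 13.97 MPa, compressive.

σ ≈ 14 MPa (compressive)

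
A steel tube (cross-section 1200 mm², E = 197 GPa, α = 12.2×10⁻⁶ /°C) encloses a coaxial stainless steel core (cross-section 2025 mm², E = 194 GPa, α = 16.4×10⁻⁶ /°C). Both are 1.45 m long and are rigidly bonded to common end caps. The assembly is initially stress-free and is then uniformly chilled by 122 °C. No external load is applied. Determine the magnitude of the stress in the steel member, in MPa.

Both members must finish at the same length. With the larger α, the stainless steel tends to over-contract; the plates restrain it, putting the stainless steel in tension and the steel in compression. With no external load the two internal forces are equal and opposite, magnitude P.
Equating the net (thermal + elastic) strains gives |α₁ − α₂|·ΔT = P·[1/(A₁E₁) + 1/(A₂E₂)].
|α₁ − α₂|·ΔT = 4.2×10⁻⁶ × 122 = 0.0005124.
1/(A₁E₁) + 1/(A₂E₂) = 1/(1200×197×10³) + 1/(2025×194×10³) = 6.776×10⁻⁹ N⁻¹.
So P = 0.0005124 / 6.776×10⁻⁹ = 75.62 kN.
σ_{steel} = P/A₁ = 75620/1200 = 63.02 MPa, compressive.

σ ≈ 63 MPa (compressive)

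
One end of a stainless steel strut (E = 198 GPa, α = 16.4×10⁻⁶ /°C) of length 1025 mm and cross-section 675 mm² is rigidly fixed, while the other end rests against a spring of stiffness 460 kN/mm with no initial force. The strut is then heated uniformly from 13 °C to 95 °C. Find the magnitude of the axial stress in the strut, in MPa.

The unrestrained thermal change is αΔT L = 16.4×10⁻⁶ × 82 × 1025 = 1.378 mm.
Let P be the compressive force at the spring. The strut shortens elastically by PL/(AE) and the spring compresses by P/k; together these equal δ_free.
P [ L/(AE) + 1/k ] = δ_free → P [ 1025/(675×198×10³) + 1/(460×10³) ] = 1.378.
P = 1.378 / 9.843×10⁻⁶ = 140000 N.
σ = P/A = 140000/675 = 207.5 MPa.

σ ≈ 207 MPa (compressive)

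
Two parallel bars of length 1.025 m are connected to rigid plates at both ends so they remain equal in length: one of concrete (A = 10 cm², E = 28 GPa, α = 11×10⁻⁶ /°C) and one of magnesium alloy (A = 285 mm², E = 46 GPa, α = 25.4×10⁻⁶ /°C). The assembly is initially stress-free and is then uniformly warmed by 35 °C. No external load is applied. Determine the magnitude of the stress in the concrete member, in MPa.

σ ≈ 4.5 MPa (tensile)

The magnesium alloy has the larger α, so on heating it would change length more than the concrete if both were free. The rigid plates force a common final length, so the magnesium alloy is put into compression and the concrete into tension, with equal and opposite forces P (no external load).
Setting the final lengths equal and cancelling L: (α₁ − α₂)ΔT = P/(A₁E₁) + P/(A₂E₂).
|α₁ − α₂|·ΔT = 14.4×10⁻⁶ × 35 = 0.000504.
1/(A₁E₁) + 1/(A₂E₂) = 1/(1000×28×10³) + 1/(285×46×10³) = 1.12×10⁻⁷ N⁻¹.
P = 0.000504 / 1.12×10⁻⁷ = 4500 N = 4.5 kN.
σ_{concrete} = P/A₁ = 4500/1000 = 4.5 MPa, tensile.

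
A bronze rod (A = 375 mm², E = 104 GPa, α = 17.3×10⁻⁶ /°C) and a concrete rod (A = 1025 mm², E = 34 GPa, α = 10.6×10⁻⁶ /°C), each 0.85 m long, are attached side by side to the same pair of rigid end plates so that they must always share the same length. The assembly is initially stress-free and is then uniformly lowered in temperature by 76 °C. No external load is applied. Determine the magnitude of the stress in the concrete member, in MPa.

σ ≈ 9.14 MPa (compressive)

The bronze has the larger α, so on cooling it would change length more than the concrete if both were free. The rigid plates force a common final length, so the bronze is put into tension and the concrete into compression, with equal and opposite forces P (no external load).
Compatibility of the two members (thermal + elastic change equal): (α₁ − α₂)ΔT = P·[1/(A₁E₁) + 1/(A₂E₂)].
|α₁ − α₂|·ΔT = 6.7×10⁻⁶ × 76 = 0.0005092.
1/(A₁E₁) + 1/(A₂E₂) = 1/(375×104×10³) + 1/(1025×34×10³) = 5.434×10⁻⁸ N⁻¹.
So P = 0.0005092 / 5.434×10⁻⁸ = 9.371 kN.
σ_{concrete} = P/A₂ = 9371/1025 = 9.143 MPa, compressive.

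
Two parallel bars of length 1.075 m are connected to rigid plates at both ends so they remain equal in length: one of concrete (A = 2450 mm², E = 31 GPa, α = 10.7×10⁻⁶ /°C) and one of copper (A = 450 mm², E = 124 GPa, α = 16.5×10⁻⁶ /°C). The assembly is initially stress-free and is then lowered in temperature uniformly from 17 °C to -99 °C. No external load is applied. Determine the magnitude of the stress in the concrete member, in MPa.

σ ≈ 8.83 MPa (compressive)

Equilibrium of a rigid end plate with no external load gives equal and opposite internal forces ±P in the two members. Since α_{copper} > α_{concrete}, cooling drives the copper into tension and the concrete into compression.
Equating the net (thermal + elastic) strains gives |α₁ − α₂|·ΔT = P·[1/(A₁E₁) + 1/(A₂E₂)].
|α₁ − α₂|·ΔT = 5.8×10⁻⁶ × 116 = 0.0006728.
1/(A₁E₁) + 1/(A₂E₂) = 1/(2450×31×10³) + 1/(450×124×10³) = 3.109×10⁻⁸ N⁻¹.
P = 0.0006728 / 3.109×10⁻⁸ = 21640 N = 21.64 kN.
σ_{concrete} = P/A₁ = 21640/2450 = 8.833 MPa, compressive.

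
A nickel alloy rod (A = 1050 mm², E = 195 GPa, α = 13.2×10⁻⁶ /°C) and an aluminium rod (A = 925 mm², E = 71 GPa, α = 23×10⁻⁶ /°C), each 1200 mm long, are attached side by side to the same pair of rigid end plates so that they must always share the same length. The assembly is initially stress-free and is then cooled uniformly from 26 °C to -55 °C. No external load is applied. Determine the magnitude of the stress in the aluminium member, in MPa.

σ ≈ 42.7 MPa (tensile)

Both members must finish at the same length. With the larger α, the aluminium tends to over-contract; the plates restrain it, putting the aluminium in tension and the nickel alloy in compression. With no external load the two internal forces are equal and opposite, magnitude P.
Setting the final lengths equal and cancelling L: (α₁ − α₂)ΔT = P/(A₁E₁) + P/(A₂E₂).
|α₁ − α₂|·ΔT = 9.8×10⁻⁶ × 81 = 0.0007938.
1/(A₁E₁) + 1/(A₂E₂) = 1/(1050×195×10³) + 1/(925×71×10³) = 2.011×10⁻⁸ N⁻¹.
P = 0.0007938 / 2.011×10⁻⁸ = 39470 N = 39.47 kN.
σ_{aluminium} = P/A₂ = 39470/925 = 42.67 MPa, tensile.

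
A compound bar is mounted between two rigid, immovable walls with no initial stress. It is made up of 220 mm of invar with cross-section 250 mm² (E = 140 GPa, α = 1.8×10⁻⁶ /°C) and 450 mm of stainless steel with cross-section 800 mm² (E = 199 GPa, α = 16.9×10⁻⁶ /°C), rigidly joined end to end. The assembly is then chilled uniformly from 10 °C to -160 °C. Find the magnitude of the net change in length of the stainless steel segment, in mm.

|ΔL| ≈ 0.871 mm

If the supports were absent, the total length change would be Σ αᵢΔT Lᵢ = 1.8×10⁻⁶×170×220 + 16.9×10⁻⁶×170×450 = 1.36 mm.
Since the ends are fixed, an axial force P builds up, equal in every segment, with P · Σ Lᵢ/(AᵢEᵢ) = δ_free.
Σ Lᵢ/(AᵢEᵢ) = 220/(250×140×10³) + 450/(800×199×10³) = 9.112×10⁻⁶ mm/N.
Hence P = δ_free / Σ(L/AE) = 1.36/9.112×10⁻⁶ = 149.3 kN (tensile).
For the stainless steel segment, free thermal change = 16.9×10⁻⁶×170×450 = 1.293 mm and elastic change from P = 149300×450/(800×199×10³) = 0.4219 mm; these oppose, so the net change is 0.871 mm (segment shortens).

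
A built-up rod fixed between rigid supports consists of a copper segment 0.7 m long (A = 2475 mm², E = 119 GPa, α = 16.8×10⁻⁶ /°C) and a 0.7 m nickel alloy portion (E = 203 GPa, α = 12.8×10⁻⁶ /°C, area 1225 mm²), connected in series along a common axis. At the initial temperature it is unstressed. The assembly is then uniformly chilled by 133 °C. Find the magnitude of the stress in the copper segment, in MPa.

If the supports were absent, the total length change would be Σ αᵢΔT Lᵢ = 16.8×10⁻⁶×133×700 + 12.8×10⁻⁶×133×700 = 2.756 mm.
The rigid supports impose zero overall length change; the single axial force P common to all segments must satisfy P Σ Lᵢ/(AᵢEᵢ) = δ_free.
The series flexibility is Σ Lᵢ/(AᵢEᵢ) = 700/(2475×119×10³) + 700/(1225×203×10³) = 5.192×10⁻⁶ mm/N.
Hence P = δ_free / Σ(L/AE) = 2.756/5.192×10⁻⁶ = 530.8 kN (tensile).
σ_{copper} = P / A = 530800 / 2475 = 214.5 MPa.

σ ≈ 214 MPa (tensile)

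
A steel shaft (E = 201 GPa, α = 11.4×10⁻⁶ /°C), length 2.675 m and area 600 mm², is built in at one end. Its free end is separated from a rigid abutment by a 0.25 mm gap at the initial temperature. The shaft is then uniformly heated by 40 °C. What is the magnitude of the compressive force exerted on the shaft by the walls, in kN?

P ≈ 43.7 kN

Unrestrained expansion: δ_free = αΔT L = 11.4×10⁻⁶ × 40 × 2675 = 1.22 mm.
The gap closes (δ_free > 0.25 mm) and the wall then resists a further 1.22 − 0.25 = 0.9698 mm of expansion.
That suppressed elongation corresponds to σ = E·Δ/L = 201×10³ × 0.9698/2675 = 72.87 MPa.
Force on the wall = σA = 72.87 × 600 mm² = 43.72 kN.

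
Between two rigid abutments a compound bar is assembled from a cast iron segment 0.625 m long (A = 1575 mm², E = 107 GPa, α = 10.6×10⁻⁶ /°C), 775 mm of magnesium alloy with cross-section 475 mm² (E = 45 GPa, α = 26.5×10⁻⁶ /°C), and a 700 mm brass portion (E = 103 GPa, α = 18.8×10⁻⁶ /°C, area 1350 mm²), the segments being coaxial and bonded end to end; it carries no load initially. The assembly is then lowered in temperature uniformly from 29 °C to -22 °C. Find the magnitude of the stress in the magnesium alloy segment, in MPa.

σ ≈ 96.2 MPa (tensile)

Free thermal contraction of the whole bar: Σ αᵢΔT Lᵢ = 10.6×10⁻⁶×51×625 + 26.5×10⁻⁶×51×775 + 18.8×10⁻⁶×51×700 = 2.056 mm.
The rigid supports impose zero overall length change; the single axial force P common to all segments must satisfy P Σ Lᵢ/(AᵢEᵢ) = δ_free.
Σ Lᵢ/(AᵢEᵢ) = 625/(1575×107×10³) + 775/(475×45×10³) + 700/(1350×103×10³) = 4.5×10⁻⁵ mm/N.
Hence P = δ_free / Σ(L/AE) = 2.056/4.5×10⁻⁵ = 45.7 kN (tensile).
σ_{magnesium alloy} = P / A = 45700 / 475 = 96.21 MPa.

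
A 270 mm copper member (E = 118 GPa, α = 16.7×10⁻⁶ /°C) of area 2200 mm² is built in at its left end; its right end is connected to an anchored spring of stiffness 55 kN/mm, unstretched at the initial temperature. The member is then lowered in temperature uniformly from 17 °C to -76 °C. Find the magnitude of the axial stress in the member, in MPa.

If the spring were absent the member would shorten by αΔT L = 16.7×10⁻⁶ × 93 × 270 = 0.4193 mm.
Let P be the tensile force in the spring. The member extends elastically by PL/(AE) and the spring stretches by P/k; together these equal δ_free.
P [ L/(AE) + 1/k ] = δ_free → P [ 270/(2200×118×10³) + 1/(55×10³) ] = 0.4193.
P = 0.4193 / 1.922×10⁻⁵ = 21820 N.
σ = P/A = 21820/2200 = 9.916 MPa.

σ ≈ 9.92 MPa (tensile)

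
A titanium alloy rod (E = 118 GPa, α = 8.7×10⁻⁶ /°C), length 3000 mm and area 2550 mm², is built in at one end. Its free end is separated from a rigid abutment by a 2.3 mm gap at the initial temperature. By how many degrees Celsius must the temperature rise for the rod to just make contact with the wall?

The gap closes when αΔT L = 2.3 mm, since the rod is still unstressed at that instant.
So ΔT = g/(αL) = 2.3/(8.7×10⁻⁶ × 3000) = 88.12 °C.

ΔT ≈ 88.1 °C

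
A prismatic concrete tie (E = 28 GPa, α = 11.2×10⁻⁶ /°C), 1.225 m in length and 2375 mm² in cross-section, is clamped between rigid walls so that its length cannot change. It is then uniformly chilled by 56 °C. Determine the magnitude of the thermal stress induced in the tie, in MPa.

σ ≈ 17.6 MPa (tensile)

The supports are rigid, so the total axial strain is zero. The restrained thermal strain is ε = αΔT = 11.2×10⁻⁶ × 56 = 627.2×10⁻⁶.
The stress required to suppress this strain is σ = Eε = 28×10³ × 627.2×10⁻⁶ = 17.56 MPa, tensile since the tie is trying to contract.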